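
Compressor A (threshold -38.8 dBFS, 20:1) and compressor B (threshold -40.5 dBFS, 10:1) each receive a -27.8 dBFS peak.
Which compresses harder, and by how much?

B, by 0.98 dB

A: overshoot 11 dB → output overshoot 0.55 dB → GR 10.45 dB.
B: overshoot 12.7 dB → output overshoot 1.27 dB → GR 11.43 dB.
B reduces 0.98 dB more.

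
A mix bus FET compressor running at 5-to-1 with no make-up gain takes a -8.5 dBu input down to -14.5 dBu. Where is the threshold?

Let T be the threshold. Output overshoot = (input overshoot)/R, so -14.5 − T = (-8.5 − T)/5.
5·(-14.5 − T) = -8.5 − T → 4·T = -72.5 − (-8.5) = -64.
T = -64/4 = -16 dBu.

-16 dBu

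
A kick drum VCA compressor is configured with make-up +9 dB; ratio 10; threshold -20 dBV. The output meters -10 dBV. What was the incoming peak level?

Stripping the +9 dB make-up gives -19 dBV at the gain stage.
That's 1 dB above the -20 dBV threshold.
Before 10:1 compression the overshoot was 1 × 10 = 10 dB, so input = -20 + 10 = -10 dBV.

-10 dBV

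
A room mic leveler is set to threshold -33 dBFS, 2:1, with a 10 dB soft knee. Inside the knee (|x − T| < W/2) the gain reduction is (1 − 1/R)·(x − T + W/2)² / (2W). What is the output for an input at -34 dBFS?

-34.4 dBFS

x − T + W/2 = -34 − (-33) + 5 = 4.
GR = (1 − 1/2) × 4² / 20 = 0.5 × 16 / 20 = 0.4 dB.
Output = -34 − 0.4 = -34.4 dBFS.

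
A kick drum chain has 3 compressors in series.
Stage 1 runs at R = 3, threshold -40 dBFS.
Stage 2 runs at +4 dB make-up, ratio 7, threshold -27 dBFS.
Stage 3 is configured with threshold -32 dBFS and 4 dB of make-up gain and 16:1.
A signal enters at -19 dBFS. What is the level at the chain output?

Stage 1: 21 dB above -40 dBFS, reduced 3:1 to 7 dB above → -33 dBFS.
Stage 2: below threshold (-33 ≤ -27); passes unchanged; make-up brings it to -29 dBFS.
Stage 3: -29 dBFS is 3 dB over -32 dBFS; at 16:1 that becomes 0.1875 dB over, giving -31.8125 dBFS; +4 dB make-up → -27.8125 dBFS.

-27.8125 dBFS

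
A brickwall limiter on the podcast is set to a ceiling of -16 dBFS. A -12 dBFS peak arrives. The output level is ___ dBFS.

-16 dBFS

The limiter clamps the peak to its -16 dBFS ceiling.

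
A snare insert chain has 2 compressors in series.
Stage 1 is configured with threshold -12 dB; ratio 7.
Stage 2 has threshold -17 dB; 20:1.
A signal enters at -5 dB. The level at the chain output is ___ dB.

-16.7 dB

Stage 1: 7 dB above -12 dB, reduced 7:1 to 1 dB above → -11 dB.
Stage 2: overshoot 6 dB → 6/20 = 0.3 dB → -16.7 dB.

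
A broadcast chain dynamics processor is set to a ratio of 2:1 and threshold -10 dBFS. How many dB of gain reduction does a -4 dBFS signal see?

Overshoot = -4 − (-10) = 6 dB.
At 2:1, output sits 6/2 = 3 dB above threshold.
GR = overshoot in − overshoot out = 6 − 3 = 3 dB.

3 dB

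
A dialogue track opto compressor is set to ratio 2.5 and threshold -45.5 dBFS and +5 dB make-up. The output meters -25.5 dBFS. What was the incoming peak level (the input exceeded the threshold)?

-8 dBFS

Remove make-up: -25.5 − 5 = -30.5 dBFS.
The compressed level sits -30.5 − (-45.5) = 15 dB over threshold.
Before 2.5:1 compression the overshoot was 15 × 2.5 = 37.5 dB, so input = -45.5 + 37.5 = -8 dBFS.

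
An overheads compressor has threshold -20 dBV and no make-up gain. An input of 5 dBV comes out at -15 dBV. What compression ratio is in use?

Input overshoot = 5 − (-20) = 25 dB; output overshoot = -15 − (-20) = 5 dB.
Ratio = 25 / 5 = 5.

5:1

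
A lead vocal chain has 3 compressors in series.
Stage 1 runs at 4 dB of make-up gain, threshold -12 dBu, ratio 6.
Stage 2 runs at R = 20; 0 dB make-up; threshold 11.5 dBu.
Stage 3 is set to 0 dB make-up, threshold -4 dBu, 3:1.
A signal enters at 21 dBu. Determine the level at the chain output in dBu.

Stage 1: overshoot 33 dB → 33/6 = 5.5 dB → -6.5 dBu; +4 dB make-up → -2.5 dBu.
Stage 2: below threshold (-2.5 ≤ 11.5); passes unchanged; output -2.5 dBu.
Stage 3: overshoot 1.5 dB → 1.5/3 = 0.5 dB → -3.5 dBu.

-3.5 dBu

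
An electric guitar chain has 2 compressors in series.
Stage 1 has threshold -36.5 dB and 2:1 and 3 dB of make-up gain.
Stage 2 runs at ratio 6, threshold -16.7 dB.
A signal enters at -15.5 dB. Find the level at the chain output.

Stage 1: overshoot 21 dB → 21/2 = 10.5 dB → -26 dB; +3 dB make-up → -23 dB.
Stage 2: below threshold (-23 ≤ -16.7); passes unchanged; output -23 dB.

-23 dB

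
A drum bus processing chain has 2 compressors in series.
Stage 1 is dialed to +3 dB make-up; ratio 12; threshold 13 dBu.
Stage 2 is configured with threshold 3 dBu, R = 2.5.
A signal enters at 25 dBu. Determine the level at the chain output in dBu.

8.6 dBu

Stage 1: 12 dB above 13 dBu, reduced 12:1 to 1 dB above → 14 dBu; +3 dB make-up → 17 dBu.
Stage 2: overshoot 14 dB → 14/2.5 = 5.6 dB → 8.6 dBu.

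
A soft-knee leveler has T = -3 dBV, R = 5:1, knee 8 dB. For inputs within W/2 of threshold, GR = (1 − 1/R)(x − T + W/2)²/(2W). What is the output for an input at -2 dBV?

x − T + W/2 = -2 − (-3) + 4 = 5.
GR = (1 − 1/5) × 5² / 16 = 0.8 × 25 / 16 = 1.25 dB.
Output = -2 − 1.25 = -3.25 dBV.

-3.25 dBV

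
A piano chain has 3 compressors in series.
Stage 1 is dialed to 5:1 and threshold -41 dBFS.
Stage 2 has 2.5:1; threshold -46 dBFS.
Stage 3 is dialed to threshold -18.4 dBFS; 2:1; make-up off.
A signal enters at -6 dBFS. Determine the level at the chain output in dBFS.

Stage 1: -6 dBFS is 35 dB over -41 dBFS; at 5:1 that becomes 7 dB over, giving -34 dBFS.
Stage 2: 12 dB above -46 dBFS, reduced 2.5:1 to 4.8 dB above → -41.2 dBFS.
Stage 3: -41.2 dBFS ≤ -18.4 dBFS, so stage 3 doesn't engage; output -41.2 dBFS.

-41.2 dBFS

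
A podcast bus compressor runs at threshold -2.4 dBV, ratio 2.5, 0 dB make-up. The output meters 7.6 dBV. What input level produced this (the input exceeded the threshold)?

The compressed level sits 7.6 − (-2.4) = 10 dB over threshold.
Before 2.5:1 compression the overshoot was 10 × 2.5 = 25 dB, so input = -2.4 + 25 = 22.6 dBV.

22.6 dBV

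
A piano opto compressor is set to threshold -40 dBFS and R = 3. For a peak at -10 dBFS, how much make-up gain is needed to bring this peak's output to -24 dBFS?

Overshoot 30 dB → 30/3 = 10 dB after compression, so the compressed level is -40 + 10 = -30 dBFS.
Make-up = target − compressed = -24 − (-30) = 6 dB.

6 dB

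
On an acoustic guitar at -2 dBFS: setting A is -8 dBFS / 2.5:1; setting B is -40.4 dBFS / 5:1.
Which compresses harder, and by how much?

A: overshoot 6 dB → output overshoot 2.4 dB → GR 3.6 dB.
B: overshoot 38.4 dB → output overshoot 7.68 dB → GR 30.72 dB.
B reduces 27.12 dB more.

B, by 27.12 dB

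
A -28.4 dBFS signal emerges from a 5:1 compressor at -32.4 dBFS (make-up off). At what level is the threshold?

-33.4 dBFS

Input is 5 dB above T (since output overshoot × R = input overshoot: (-32.4 − T)·5 = -28.4 − T gives T = -33.4 dBFS).
Check: -33.4 + (-28.4 − (-33.4))/5 = -33.4 + 1 = -32.4 dBFS. ✓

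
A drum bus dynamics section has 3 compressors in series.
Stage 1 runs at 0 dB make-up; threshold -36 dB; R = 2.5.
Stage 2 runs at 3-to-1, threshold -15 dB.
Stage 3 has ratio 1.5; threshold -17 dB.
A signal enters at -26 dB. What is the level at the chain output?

Stage 1: -26 dB is 10 dB over -36 dB; at 2.5:1 that becomes 4 dB over, giving -32 dB.
Stage 2: -32 dB ≤ -15 dB, so stage 2 doesn't engage; output -32 dB.
Stage 3: -32 dB is at or below the -17 dB threshold — no compression; output -32 dB.

-32 dB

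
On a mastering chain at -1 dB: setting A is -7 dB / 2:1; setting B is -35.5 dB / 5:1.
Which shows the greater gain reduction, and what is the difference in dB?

B, by 24.6 dB

A: 6 dB over, compressed to 3 dB over, so 3 dB of GR.
B: 34.5 dB over, compressed to 6.9 dB over, so 27.6 dB of GR.
B reduces 24.6 dB more.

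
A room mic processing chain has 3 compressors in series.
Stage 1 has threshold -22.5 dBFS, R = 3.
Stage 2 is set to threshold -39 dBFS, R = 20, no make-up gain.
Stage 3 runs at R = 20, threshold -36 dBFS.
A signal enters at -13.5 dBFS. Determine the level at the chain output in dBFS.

-38.025 dBFS

Stage 1: 9 dB above -22.5 dBFS, reduced 3:1 to 3 dB above → -19.5 dBFS.
Stage 2: 19.5 dB above -39 dBFS, reduced 20:1 to 0.975 dB above → -38.025 dBFS.
Stage 3: -38.025 dBFS ≤ -36 dBFS, so stage 3 doesn't engage; output -38.025 dBFS.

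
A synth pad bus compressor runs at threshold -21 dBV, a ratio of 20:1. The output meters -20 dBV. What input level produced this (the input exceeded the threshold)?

The compressed level sits -20 − (-21) = 1 dB over threshold.
Input overshoot = R × output overshoot = 20 dB → input = -21 + 20 = -1 dBV.

-1 dBV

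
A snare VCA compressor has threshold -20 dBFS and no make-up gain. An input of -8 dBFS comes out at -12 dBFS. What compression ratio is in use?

Input overshoot = -8 − (-20) = 12 dB; output overshoot = -12 − (-20) = 8 dB.
Ratio = 12 / 8 = 1.5.

1.5:1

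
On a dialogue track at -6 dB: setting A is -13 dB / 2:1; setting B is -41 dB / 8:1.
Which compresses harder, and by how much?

B, by 27.125 dB

A: GR = 7 − 7/2 = 3.5 dB.
B: GR = 35 − 35/8 = 30.625 dB.
B applies 27.125 dB more gain reduction.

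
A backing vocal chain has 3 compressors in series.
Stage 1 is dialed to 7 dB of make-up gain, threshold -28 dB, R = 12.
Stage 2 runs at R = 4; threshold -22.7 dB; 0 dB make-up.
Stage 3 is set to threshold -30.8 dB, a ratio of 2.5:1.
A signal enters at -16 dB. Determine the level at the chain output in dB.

Stage 1: -16 dB is 12 dB over -28 dB; at 12:1 that becomes 1 dB over, giving -27 dB; +7 dB make-up → -20 dB.
Stage 2: 2.7 dB above -22.7 dB, reduced 4:1 to 0.675 dB above → -22.025 dB.
Stage 3: -22.025 dB is 8.775 dB over -30.8 dB; at 2.5:1 that becomes 3.51 dB over, giving -27.29 dB.

-27.29 dB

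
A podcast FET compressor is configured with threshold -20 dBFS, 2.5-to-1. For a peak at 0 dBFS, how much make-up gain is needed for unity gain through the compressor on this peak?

Without make-up, output = threshold + overshoot/2.5 = -20 + 8 = -12 dBFS.
Gap to target: 12 dB.

12 dB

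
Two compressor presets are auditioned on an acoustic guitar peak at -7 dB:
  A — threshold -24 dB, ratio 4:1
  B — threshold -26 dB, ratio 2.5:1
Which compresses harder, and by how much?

A: 17 dB over, compressed to 4.25 dB over, so 12.75 dB of GR.
B: 19 dB over, compressed to 7.6 dB over, so 11.4 dB of GR.
A reduces 1.35 dB more.

A, by 1.35 dB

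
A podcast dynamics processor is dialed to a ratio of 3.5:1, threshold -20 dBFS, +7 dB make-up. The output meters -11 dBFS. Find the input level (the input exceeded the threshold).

Before make-up, the level was -11 − 7 = -18 dBFS.
That's 2 dB above the -20 dBFS threshold.
Input overshoot = R × output overshoot = 7 dB → input = -20 + 7 = -13 dBFS.

-13 dBFS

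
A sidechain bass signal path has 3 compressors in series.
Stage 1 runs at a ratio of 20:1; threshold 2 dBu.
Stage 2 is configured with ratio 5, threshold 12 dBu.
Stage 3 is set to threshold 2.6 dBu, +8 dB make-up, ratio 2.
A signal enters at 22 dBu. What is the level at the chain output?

10.8 dBu

Stage 1: 20 dB above 2 dBu, reduced 20:1 to 1 dB above → 3 dBu.
Stage 2: below threshold (3 ≤ 12); passes unchanged; output 3 dBu.
Stage 3: overshoot 0.4 dB → 0.4/2 = 0.2 dB → 2.8 dBu; +8 dB make-up → 10.8 dBu.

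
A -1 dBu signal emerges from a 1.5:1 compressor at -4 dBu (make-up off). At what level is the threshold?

Input is 9 dB above T (since output overshoot × R = input overshoot: (-4 − T)·1.5 = -1 − T gives T = -10 dBu).
Check: -10 + (-1 − (-10))/1.5 = -10 + 6 = -4 dBu. ✓

-10 dBu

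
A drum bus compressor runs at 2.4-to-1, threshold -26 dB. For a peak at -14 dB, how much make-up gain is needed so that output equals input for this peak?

Overshoot 12 dB → 12/2.4 = 5 dB after compression, so the compressed level is -26 + 5 = -21 dB.
Make-up = target − compressed = -14 − (-21) = 7 dB.

7 dB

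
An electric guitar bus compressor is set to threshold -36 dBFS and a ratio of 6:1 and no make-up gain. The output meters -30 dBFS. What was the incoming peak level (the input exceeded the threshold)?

0 dBFS

The compressed level sits -30 − (-36) = 6 dB over threshold.
Before 6:1 compression the overshoot was 6 × 6 = 36 dB, so input = -36 + 36 = 0 dBFS.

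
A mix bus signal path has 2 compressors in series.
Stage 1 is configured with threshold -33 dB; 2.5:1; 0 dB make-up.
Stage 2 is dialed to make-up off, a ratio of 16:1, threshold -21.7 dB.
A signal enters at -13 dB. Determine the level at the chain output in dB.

Stage 1: overshoot 20 dB → 20/2.5 = 8 dB → -25 dB.
Stage 2: below threshold (-25 ≤ -21.7); passes unchanged; output -25 dB.

-25 dB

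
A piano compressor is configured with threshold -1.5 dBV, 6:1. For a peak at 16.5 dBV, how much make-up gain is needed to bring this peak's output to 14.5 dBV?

13 dB

The peak compresses to -1.5 + 18/6 = 1.5 dBV.
To reach 14.5 dBV requires 14.5 − 1.5 = 13 dB of make-up.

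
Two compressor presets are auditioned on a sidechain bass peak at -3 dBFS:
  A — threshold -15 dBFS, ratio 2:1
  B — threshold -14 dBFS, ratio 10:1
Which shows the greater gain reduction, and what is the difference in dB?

B, by 3.9 dB

A: overshoot 12 dB → output overshoot 6 dB → GR 6 dB.
B: overshoot 11 dB → output overshoot 1.1 dB → GR 9.9 dB.
B reduces 3.9 dB more.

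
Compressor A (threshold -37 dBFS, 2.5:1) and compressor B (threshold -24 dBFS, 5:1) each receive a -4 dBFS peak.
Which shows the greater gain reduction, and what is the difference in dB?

A, by 3.8 dB

A: GR = 33 − 33/2.5 = 19.8 dB.
B: GR = 20 − 20/5 = 16 dB.
A reduces 3.8 dB more.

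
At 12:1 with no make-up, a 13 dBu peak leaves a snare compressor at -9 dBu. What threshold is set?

Gain reduction = 13 − (-9) = 22 dB; output overshoot = GR / (R − 1) = 22 / 11 = 2 dB.
Threshold = output − output overshoot = -9 − 2 = -11 dBu.

-11 dBu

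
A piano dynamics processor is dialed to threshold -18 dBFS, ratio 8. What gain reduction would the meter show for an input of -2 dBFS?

14 dB

Overshoot = -2 − (-18) = 16 dB.
A 8:1 ratio leaves 2 dB of that excess.
Gain reduction = 16 − 2 = 14 dB.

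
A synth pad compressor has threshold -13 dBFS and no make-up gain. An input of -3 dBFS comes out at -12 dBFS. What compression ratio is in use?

10:1

Input overshoot = -3 − (-13) = 10 dB; output overshoot = -12 − (-13) = 1 dB.
Ratio = 10 / 1 = 10.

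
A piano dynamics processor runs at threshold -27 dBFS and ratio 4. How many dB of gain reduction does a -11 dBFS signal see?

12 dB

Overshoot = -11 − (-27) = 16 dB.
At 4:1, output sits 16/4 = 4 dB above threshold.
So the signal is attenuated by 16 − 4 = 12 dB.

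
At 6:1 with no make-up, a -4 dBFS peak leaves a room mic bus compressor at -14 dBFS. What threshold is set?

-16 dBFS

Input is 12 dB above T (since output overshoot × R = input overshoot: (-14 − T)·6 = -4 − T gives T = -16 dBFS).
Check: -16 + (-4 − (-16))/6 = -16 + 2 = -14 dBFS. ✓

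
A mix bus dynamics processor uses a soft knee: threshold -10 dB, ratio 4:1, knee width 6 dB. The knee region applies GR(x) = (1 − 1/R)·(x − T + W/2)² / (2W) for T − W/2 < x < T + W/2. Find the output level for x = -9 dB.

x − T + W/2 = -9 − (-10) + 3 = 4.
GR = (1 − 1/4) × 4² / 12 = 0.75 × 16 / 12 = 1 dB.
Output = -9 − 1 = -10 dB.

-10 dB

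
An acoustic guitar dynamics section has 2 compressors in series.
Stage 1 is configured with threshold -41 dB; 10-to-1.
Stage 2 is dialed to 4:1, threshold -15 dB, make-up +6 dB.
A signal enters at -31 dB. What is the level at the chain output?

Stage 1: -31 dB is 10 dB over -41 dB; at 10:1 that becomes 1 dB over, giving -40 dB.
Stage 2: below threshold (-40 ≤ -15); passes unchanged; make-up brings it to -34 dB.

-34 dB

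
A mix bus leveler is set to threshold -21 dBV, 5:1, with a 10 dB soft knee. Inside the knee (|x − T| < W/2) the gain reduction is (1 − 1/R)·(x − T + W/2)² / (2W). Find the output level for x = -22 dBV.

x − T + W/2 = -22 − (-21) + 5 = 4.
GR = (1 − 1/5) × 4² / 20 = 0.8 × 16 / 20 = 0.64 dB.
Output = -22 − 0.64 = -22.64 dBV.

-22.64 dBV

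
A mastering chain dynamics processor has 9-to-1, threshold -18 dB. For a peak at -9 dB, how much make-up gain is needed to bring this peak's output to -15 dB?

Overshoot 9 dB → 9/9 = 1 dB after compression, so the compressed level is -18 + 1 = -17 dB.
Make-up = target − compressed = -15 − (-17) = 2 dB.

2 dB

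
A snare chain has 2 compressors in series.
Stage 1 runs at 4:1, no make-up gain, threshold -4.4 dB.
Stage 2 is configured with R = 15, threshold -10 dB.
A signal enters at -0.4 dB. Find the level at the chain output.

-9.56 dB

Stage 1: overshoot 4 dB → 4/4 = 1 dB → -3.4 dB.
Stage 2: 6.6 dB above -10 dB, reduced 15:1 to 0.44 dB above → -9.56 dB.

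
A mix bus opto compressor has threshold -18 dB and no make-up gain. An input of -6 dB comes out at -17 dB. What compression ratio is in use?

12:1

Input overshoot = -6 − (-18) = 12 dB; output overshoot = -17 − (-18) = 1 dB.
Ratio = 12 / 1 = 12.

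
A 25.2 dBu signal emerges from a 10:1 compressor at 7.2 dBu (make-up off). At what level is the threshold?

5.2 dBu

Input is 20 dB above T (since output overshoot × R = input overshoot: (7.2 − T)·10 = 25.2 − T gives T = 5.2 dBu).
Check: 5.2 + (25.2 − 5.2)/10 = 5.2 + 2 = 7.2 dBu. ✓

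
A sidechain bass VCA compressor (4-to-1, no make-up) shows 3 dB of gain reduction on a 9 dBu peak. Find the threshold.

5 dBu

Gain reduction = 9 − 6 = 3 dB; output overshoot = GR / (R − 1) = 3 / 3 = 1 dB.
Threshold = output − output overshoot = 6 − 1 = 5 dBu.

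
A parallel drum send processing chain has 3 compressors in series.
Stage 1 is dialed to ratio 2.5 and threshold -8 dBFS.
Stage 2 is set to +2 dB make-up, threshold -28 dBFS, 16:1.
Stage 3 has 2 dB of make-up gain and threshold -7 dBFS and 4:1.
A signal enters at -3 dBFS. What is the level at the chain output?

-22.625 dBFS

Stage 1: overshoot 5 dB → 5/2.5 = 2 dB → -6 dBFS.
Stage 2: 22 dB above -28 dBFS, reduced 16:1 to 1.375 dB above → -26.625 dBFS; +2 dB make-up → -24.625 dBFS.
Stage 3: -24.625 dBFS ≤ -7 dBFS, so stage 3 doesn't engage; make-up brings it to -22.625 dBFS.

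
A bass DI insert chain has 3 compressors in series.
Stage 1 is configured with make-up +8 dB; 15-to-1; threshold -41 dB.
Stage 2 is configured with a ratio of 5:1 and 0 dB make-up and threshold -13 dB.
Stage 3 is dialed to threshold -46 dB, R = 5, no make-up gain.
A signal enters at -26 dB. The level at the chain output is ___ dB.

-43.2 dB

Stage 1: -26 dB is 15 dB over -41 dB; at 15:1 that becomes 1 dB over, giving -40 dB; +8 dB make-up → -32 dB.
Stage 2: -32 dB ≤ -13 dB, so stage 2 doesn't engage; output -32 dB.
Stage 3: -32 dB is 14 dB over -46 dB; at 5:1 that becomes 2.8 dB over, giving -43.2 dB.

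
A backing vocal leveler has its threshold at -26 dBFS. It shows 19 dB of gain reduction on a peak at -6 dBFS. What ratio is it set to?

20:1

Input overshoot = -6 − (-26) = 20 dB.
Output overshoot = 20 − 19 = 1 dB.
Ratio = input overshoot / output overshoot = 20 / 1 = 20.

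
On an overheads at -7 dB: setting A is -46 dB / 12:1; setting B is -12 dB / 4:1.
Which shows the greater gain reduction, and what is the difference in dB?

A, by 32 dB

A: overshoot 39 dB → output overshoot 3.25 dB → GR 35.75 dB.
B: overshoot 5 dB → output overshoot 1.25 dB → GR 3.75 dB.
Difference: 32 dB in favour of A.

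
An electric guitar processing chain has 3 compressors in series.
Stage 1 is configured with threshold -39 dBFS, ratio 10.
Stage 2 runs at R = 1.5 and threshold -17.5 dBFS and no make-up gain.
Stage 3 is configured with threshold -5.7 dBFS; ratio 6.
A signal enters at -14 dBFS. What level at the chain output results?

-36.5 dBFS

Stage 1: overshoot 25 dB → 25/10 = 2.5 dB → -36.5 dBFS.
Stage 2: -36.5 dBFS is at or below the -17.5 dBFS threshold — no compression; output -36.5 dBFS.
Stage 3: below threshold (-36.5 ≤ -5.7); passes unchanged; output -36.5 dBFS.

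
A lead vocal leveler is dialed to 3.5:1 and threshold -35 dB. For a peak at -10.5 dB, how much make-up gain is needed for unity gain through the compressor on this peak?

17.5 dB

Without make-up, output = threshold + overshoot/3.5 = -35 + 7 = -28 dB.
Gap to target: 17.5 dB.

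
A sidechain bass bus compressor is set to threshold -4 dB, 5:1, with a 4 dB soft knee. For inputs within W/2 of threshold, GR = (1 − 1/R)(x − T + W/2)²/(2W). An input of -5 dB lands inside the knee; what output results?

x − T + W/2 = -5 − (-4) + 2 = 1.
GR = (1 − 1/5) × 1² / 8 = 0.8 × 1 / 8 = 0.1 dB.
Output = -5 − 0.1 = -5.1 dB.

-5.1 dB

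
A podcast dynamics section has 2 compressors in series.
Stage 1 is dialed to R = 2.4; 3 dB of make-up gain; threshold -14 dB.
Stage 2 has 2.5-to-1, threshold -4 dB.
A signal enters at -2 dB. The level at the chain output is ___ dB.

Stage 1: overshoot 12 dB → 12/2.4 = 5 dB → -9 dB; +3 dB make-up → -6 dB.
Stage 2: -6 dB is at or below the -4 dB threshold — no compression; output -6 dB.

-6 dB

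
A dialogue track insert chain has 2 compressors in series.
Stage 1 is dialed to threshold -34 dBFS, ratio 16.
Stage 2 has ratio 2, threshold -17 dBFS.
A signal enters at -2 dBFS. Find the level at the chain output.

-32 dBFS

Stage 1: overshoot 32 dB → 32/16 = 2 dB → -32 dBFS.
Stage 2: -32 dBFS ≤ -17 dBFS, so stage 2 doesn't engage; output -32 dBFS.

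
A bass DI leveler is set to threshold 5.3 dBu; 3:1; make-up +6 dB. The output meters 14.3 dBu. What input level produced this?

14.3 dBu

Before make-up, the level was 14.3 − 6 = 8.3 dBu.
Post-compression overshoot = 8.3 − 5.3 = 3 dB.
Input overshoot = R × output overshoot = 9 dB → input = 5.3 + 9 = 14.3 dBu.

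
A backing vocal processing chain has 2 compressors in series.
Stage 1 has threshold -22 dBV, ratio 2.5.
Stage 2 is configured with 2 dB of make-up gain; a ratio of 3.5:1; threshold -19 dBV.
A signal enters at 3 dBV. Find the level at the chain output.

Stage 1: 25 dB above -22 dBV, reduced 2.5:1 to 10 dB above → -12 dBV.
Stage 2: 7 dB above -19 dBV, reduced 3.5:1 to 2 dB above → -17 dBV; +2 dB make-up → -15 dBV.

-15 dBV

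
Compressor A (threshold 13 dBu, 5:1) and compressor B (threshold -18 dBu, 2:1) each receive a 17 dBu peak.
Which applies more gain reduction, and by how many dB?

B, by 14.3 dB

A: GR = 4 − 4/5 = 3.2 dB.
B: GR = 35 − 35/2 = 17.5 dB.
B applies 14.3 dB more gain reduction.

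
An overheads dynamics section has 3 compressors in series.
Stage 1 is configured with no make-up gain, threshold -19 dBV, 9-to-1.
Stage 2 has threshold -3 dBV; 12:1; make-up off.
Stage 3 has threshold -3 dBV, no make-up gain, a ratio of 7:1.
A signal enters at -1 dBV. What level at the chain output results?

-17 dBV

Stage 1: -1 dBV is 18 dB over -19 dBV; at 9:1 that becomes 2 dB over, giving -17 dBV.
Stage 2: below threshold (-17 ≤ -3); passes unchanged; output -17 dBV.
Stage 3: below threshold (-17 ≤ -3); passes unchanged; output -17 dBV.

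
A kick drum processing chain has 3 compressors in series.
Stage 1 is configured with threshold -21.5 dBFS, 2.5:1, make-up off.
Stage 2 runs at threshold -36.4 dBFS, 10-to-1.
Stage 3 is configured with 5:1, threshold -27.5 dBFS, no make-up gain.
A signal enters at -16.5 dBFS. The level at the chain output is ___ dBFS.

Stage 1: 5 dB above -21.5 dBFS, reduced 2.5:1 to 2 dB above → -19.5 dBFS.
Stage 2: overshoot 16.9 dB → 16.9/10 = 1.69 dB → -34.71 dBFS.
Stage 3: -34.71 dBFS is at or below the -27.5 dBFS threshold — no compression; output -34.71 dBFS.

-34.71 dBFS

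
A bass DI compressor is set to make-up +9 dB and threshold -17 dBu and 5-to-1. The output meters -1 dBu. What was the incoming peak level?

Stripping the +9 dB make-up gives -10 dBu at the gain stage.
Post-compression overshoot = -10 − (-17) = 7 dB.
Undo the ratio: input overshoot = 7 × 5 = 35 dB, giving input = 18 dBu.

18 dBu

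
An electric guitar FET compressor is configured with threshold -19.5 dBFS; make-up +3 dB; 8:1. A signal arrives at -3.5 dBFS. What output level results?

Overshoot: -3.5 − (-19.5) = 16 dB.
The 16 dB excess becomes 2 dB after 8:1 reduction.
So the level is -19.5 + 2 = -17.5 dBFS; make-up adds 3 dB, giving -14.5 dBFS.

-14.5 dBFS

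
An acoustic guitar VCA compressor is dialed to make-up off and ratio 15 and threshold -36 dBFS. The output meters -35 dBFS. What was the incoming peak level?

Post-compression overshoot = -35 − (-36) = 1 dB.
Before 15:1 compression the overshoot was 1 × 15 = 15 dB, so input = -36 + 15 = -21 dBFS.

-21 dBFS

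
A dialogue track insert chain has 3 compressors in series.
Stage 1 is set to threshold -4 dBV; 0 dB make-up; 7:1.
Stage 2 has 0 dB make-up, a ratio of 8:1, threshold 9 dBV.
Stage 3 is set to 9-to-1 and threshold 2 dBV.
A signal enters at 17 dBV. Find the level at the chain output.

Stage 1: 17 dBV is 21 dB over -4 dBV; at 7:1 that becomes 3 dB over, giving -1 dBV.
Stage 2: -1 dBV is at or below the 9 dBV threshold — no compression; output -1 dBV.
Stage 3: -1 dBV ≤ 2 dBV, so stage 3 doesn't engage; output -1 dBV.

-1 dBV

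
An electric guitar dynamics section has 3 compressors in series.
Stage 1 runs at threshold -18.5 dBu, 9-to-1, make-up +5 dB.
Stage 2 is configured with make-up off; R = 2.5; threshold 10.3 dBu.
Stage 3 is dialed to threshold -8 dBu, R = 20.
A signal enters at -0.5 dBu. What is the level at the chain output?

-11.5 dBu

Stage 1: overshoot 18 dB → 18/9 = 2 dB → -16.5 dBu; +5 dB make-up → -11.5 dBu.
Stage 2: -11.5 dBu ≤ 10.3 dBu, so stage 2 doesn't engage; output -11.5 dBu.
Stage 3: -11.5 dBu ≤ -8 dBu, so stage 3 doesn't engage; output -11.5 dBu.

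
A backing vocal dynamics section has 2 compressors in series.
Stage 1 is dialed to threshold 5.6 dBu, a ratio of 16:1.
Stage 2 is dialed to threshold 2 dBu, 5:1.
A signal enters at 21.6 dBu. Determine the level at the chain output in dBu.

2.92 dBu

Stage 1: 21.6 dBu is 16 dB over 5.6 dBu; at 16:1 that becomes 1 dB over, giving 6.6 dBu.
Stage 2: overshoot 4.6 dB → 4.6/5 = 0.92 dB → 2.92 dBu.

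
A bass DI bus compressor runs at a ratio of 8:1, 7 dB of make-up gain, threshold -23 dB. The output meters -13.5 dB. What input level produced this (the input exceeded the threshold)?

Before make-up, the level was -13.5 − 7 = -20.5 dB.
That's 2.5 dB above the -23 dB threshold.
Input overshoot = R × output overshoot = 20 dB → input = -23 + 20 = -3 dB.

-3 dB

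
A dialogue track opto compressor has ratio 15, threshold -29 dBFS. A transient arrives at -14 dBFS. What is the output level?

Overshoot: -14 − (-29) = 15 dB.
At 15:1 the overshoot is divided by 15, leaving 1 dB above threshold.
So the level is -29 + 1 = -28 dBFS.

-28 dBFS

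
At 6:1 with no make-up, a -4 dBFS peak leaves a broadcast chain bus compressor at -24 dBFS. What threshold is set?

-28 dBFS

Input is 24 dB above T (since output overshoot × R = input overshoot: (-24 − T)·6 = -4 − T gives T = -28 dBFS).
Check: -28 + (-4 − (-28))/6 = -28 + 4 = -24 dBFS. ✓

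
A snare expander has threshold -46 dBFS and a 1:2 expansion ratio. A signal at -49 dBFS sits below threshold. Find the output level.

Below threshold, a 1:2 expander applies gain = (2−1)×(T − x) of attenuation.
(2−1) × 3 = 3 dB, so output = -49 − 3 = -52 dBFS.

-52 dBFS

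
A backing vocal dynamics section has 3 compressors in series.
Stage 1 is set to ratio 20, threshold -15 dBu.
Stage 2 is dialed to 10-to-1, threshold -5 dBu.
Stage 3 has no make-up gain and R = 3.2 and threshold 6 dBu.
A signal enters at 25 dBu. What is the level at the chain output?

Stage 1: 40 dB above -15 dBu, reduced 20:1 to 2 dB above → -13 dBu.
Stage 2: below threshold (-13 ≤ -5); passes unchanged; output -13 dBu.
Stage 3: below threshold (-13 ≤ 6); passes unchanged; output -13 dBu.

-13 dBu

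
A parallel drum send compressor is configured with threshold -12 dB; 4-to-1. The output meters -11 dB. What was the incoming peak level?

The compressed level sits -11 − (-12) = 1 dB over threshold.
Undo the ratio: input overshoot = 1 × 4 = 4 dB, giving input = -8 dB.

-8 dB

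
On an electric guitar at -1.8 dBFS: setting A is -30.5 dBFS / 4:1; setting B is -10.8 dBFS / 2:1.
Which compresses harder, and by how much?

A, by 17.025 dB

A: overshoot 28.7 dB → output overshoot 7.175 dB → GR 21.525 dB.
B: overshoot 9 dB → output overshoot 4.5 dB → GR 4.5 dB.
A applies 17.025 dB more gain reduction.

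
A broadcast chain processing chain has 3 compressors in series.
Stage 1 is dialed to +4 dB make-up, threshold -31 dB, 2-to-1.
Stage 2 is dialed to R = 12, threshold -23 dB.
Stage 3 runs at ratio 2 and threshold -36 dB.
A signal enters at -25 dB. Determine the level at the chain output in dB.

Stage 1: -25 dB is 6 dB over -31 dB; at 2:1 that becomes 3 dB over, giving -28 dB; +4 dB make-up → -24 dB.
Stage 2: below threshold (-24 ≤ -23); passes unchanged; output -24 dB.
Stage 3: overshoot 12 dB → 12/2 = 6 dB → -30 dB.

-30 dB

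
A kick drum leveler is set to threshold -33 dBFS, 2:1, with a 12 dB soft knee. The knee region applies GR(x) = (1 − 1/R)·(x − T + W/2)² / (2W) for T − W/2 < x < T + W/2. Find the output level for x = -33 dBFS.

-33.75 dBFS

x − T + W/2 = -33 − (-33) + 6 = 6.
GR = (1 − 1/2) × 6² / 24 = 0.5 × 36 / 24 = 0.75 dB.
Output = -33 − 0.75 = -33.75 dBFS.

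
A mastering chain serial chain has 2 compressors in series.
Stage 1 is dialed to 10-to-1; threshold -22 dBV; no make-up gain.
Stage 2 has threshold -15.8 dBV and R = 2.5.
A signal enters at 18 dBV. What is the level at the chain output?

-18 dBV

Stage 1: overshoot 40 dB → 40/10 = 4 dB → -18 dBV.
Stage 2: -18 dBV ≤ -15.8 dBV, so stage 2 doesn't engage; output -18 dBV.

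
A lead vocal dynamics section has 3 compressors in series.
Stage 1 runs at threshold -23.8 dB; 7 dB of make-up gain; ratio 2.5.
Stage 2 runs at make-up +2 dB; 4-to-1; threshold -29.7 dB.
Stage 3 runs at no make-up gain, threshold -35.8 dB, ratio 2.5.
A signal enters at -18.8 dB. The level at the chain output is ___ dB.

-31.07 dB

Stage 1: 5 dB above -23.8 dB, reduced 2.5:1 to 2 dB above → -21.8 dB; +7 dB make-up → -14.8 dB.
Stage 2: overshoot 14.9 dB → 14.9/4 = 3.725 dB → -25.975 dB; +2 dB make-up → -23.975 dB.
Stage 3: overshoot 11.825 dB → 11.825/2.5 = 4.73 dB → -31.07 dB.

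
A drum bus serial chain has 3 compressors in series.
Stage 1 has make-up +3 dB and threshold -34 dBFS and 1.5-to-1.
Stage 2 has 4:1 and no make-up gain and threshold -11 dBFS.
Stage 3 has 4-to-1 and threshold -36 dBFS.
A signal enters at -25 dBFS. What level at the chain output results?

Stage 1: -25 dBFS is 9 dB over -34 dBFS; at 1.5:1 that becomes 6 dB over, giving -28 dBFS; +3 dB make-up → -25 dBFS.
Stage 2: -25 dBFS is at or below the -11 dBFS threshold — no compression; output -25 dBFS.
Stage 3: overshoot 11 dB → 11/4 = 2.75 dB → -33.25 dBFS.

-33.25 dBFS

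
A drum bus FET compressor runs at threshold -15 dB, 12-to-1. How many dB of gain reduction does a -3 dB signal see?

Overshoot = -3 − (-15) = 12 dB.
After 12:1 compression the overshoot becomes 12/12 = 1 dB.
So the signal is attenuated by 12 − 1 = 11 dB.

11 dB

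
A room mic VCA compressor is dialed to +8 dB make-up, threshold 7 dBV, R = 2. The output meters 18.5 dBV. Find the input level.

Before make-up, the level was 18.5 − 8 = 10.5 dBV.
Post-compression overshoot = 10.5 − 7 = 3.5 dB.
Undo the ratio: input overshoot = 3.5 × 2 = 7 dB, giving input = 14 dBV.

14 dBV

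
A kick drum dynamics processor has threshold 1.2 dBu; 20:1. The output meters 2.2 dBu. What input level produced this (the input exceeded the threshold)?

21.2 dBu

Post-compression overshoot = 2.2 − 1.2 = 1 dB.
Undo the ratio: input overshoot = 1 × 20 = 20 dB, giving input = 21.2 dBu.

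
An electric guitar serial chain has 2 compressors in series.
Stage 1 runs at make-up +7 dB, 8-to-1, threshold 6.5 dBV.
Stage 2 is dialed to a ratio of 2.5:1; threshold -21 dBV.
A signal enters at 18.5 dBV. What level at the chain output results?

-6.6 dBV

Stage 1: 12 dB above 6.5 dBV, reduced 8:1 to 1.5 dB above → 8 dBV; +7 dB make-up → 15 dBV.
Stage 2: overshoot 36 dB → 36/2.5 = 14.4 dB → -6.6 dBV.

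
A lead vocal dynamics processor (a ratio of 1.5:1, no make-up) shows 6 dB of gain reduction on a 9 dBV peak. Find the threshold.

-9 dBV

Let T be the threshold. Output overshoot = (input overshoot)/R, so 3 − T = (9 − T)/1.5.
1.5·(3 − T) = 9 − T → 0.5·T = 4.5 − 9 = -4.5.
T = -4.5/0.5 = -9 dBV.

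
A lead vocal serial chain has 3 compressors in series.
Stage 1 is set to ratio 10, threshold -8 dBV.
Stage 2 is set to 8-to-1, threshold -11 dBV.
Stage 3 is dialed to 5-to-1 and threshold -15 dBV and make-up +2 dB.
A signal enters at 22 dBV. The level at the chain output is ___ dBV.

Stage 1: overshoot 30 dB → 30/10 = 3 dB → -5 dBV.
Stage 2: 6 dB above -11 dBV, reduced 8:1 to 0.75 dB above → -10.25 dBV.
Stage 3: overshoot 4.75 dB → 4.75/5 = 0.95 dB → -14.05 dBV; +2 dB make-up → -12.05 dBV.

-12.05 dBV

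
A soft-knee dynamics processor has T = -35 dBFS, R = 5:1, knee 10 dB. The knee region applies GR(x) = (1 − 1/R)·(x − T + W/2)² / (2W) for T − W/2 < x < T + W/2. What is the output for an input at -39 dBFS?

x − T + W/2 = -39 − (-35) + 5 = 1.
GR = (1 − 1/5) × 1² / 20 = 0.8 × 1 / 20 = 0.04 dB.
Output = -39 − 0.04 = -39.04 dBFS.

-39.04 dBFS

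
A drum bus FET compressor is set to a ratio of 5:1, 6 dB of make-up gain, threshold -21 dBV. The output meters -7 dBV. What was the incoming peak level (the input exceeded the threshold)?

Before make-up, the level was -7 − 6 = -13 dBV.
Post-compression overshoot = -13 − (-21) = 8 dB.
Before 5:1 compression the overshoot was 8 × 5 = 40 dB, so input = -21 + 40 = 19 dBV.

19 dBV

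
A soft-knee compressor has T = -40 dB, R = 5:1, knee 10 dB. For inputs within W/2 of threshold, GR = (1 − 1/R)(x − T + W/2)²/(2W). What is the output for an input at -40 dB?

-41 dB

x − T + W/2 = -40 − (-40) + 5 = 5.
GR = (1 − 1/5) × 5² / 20 = 0.8 × 25 / 20 = 1 dB.
Output = -40 − 1 = -41 dB.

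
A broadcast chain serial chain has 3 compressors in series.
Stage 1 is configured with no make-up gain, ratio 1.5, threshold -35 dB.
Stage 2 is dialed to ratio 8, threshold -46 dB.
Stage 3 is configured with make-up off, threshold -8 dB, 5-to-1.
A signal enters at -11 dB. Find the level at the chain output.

-42.625 dB

Stage 1: -11 dB is 24 dB over -35 dB; at 1.5:1 that becomes 16 dB over, giving -19 dB.
Stage 2: -19 dB is 27 dB over -46 dB; at 8:1 that becomes 3.375 dB over, giving -42.625 dB.
Stage 3: below threshold (-42.625 ≤ -8); passes unchanged; output -42.625 dB.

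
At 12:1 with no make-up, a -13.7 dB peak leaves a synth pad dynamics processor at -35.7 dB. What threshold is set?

Input is 24 dB above T (since output overshoot × R = input overshoot: (-35.7 − T)·12 = -13.7 − T gives T = -37.7 dB).
Check: -37.7 + (-13.7 − (-37.7))/12 = -37.7 + 2 = -35.7 dB. ✓

-37.7 dB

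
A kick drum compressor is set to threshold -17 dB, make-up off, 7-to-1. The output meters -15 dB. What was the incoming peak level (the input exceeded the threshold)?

The compressed level sits -15 − (-17) = 2 dB over threshold.
Before 7:1 compression the overshoot was 2 × 7 = 14 dB, so input = -17 + 14 = -3 dB.

-3 dB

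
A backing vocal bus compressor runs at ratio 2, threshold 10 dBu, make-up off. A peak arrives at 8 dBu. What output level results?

8 dBu

8 dBu is 2 dB below the 10 dBu threshold, so no gain reduction is applied.
Output = input = 8 dBu.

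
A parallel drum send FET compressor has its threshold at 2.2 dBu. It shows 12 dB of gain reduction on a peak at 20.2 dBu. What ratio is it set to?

3:1

Input overshoot = 20.2 − 2.2 = 18 dB.
Output overshoot = 18 − 12 = 6 dB.
Ratio = input overshoot / output overshoot = 18 / 6 = 3.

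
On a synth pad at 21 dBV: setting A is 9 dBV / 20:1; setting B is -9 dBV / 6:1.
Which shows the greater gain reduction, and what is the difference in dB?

B, by 13.6 dB

A: GR = 12 − 12/20 = 11.4 dB.
B: GR = 30 − 30/6 = 25 dB.
Difference: 13.6 dB in favour of B.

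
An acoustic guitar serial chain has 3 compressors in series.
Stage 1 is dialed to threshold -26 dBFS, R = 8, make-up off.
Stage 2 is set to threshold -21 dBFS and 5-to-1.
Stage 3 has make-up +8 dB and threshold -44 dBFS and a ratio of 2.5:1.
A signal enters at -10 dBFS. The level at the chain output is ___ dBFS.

-28 dBFS

Stage 1: -10 dBFS is 16 dB over -26 dBFS; at 8:1 that becomes 2 dB over, giving -24 dBFS.
Stage 2: below threshold (-24 ≤ -21); passes unchanged; output -24 dBFS.
Stage 3: overshoot 20 dB → 20/2.5 = 8 dB → -36 dBFS; +8 dB make-up → -28 dBFS.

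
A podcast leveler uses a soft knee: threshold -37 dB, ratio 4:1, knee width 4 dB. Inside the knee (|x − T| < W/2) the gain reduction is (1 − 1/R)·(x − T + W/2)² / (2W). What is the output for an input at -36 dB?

x − T + W/2 = -36 − (-37) + 2 = 3.
GR = (1 − 1/4) × 3² / 8 = 0.75 × 9 / 8 = 0.84375 dB.
Output = -36 − 0.84375 = -36.84375 dB.

-36.84375 dB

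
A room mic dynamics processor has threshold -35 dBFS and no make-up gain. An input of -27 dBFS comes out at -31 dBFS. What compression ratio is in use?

Input overshoot = -27 − (-35) = 8 dB; output overshoot = -31 − (-35) = 4 dB.
Ratio = 8 / 4 = 2.

2:1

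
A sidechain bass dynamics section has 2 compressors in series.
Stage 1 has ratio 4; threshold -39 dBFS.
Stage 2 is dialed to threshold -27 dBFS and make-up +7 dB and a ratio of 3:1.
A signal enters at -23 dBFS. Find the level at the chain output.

-28 dBFS

Stage 1: -23 dBFS is 16 dB over -39 dBFS; at 4:1 that becomes 4 dB over, giving -35 dBFS.
Stage 2: below threshold (-35 ≤ -27); passes unchanged; make-up brings it to -28 dBFS.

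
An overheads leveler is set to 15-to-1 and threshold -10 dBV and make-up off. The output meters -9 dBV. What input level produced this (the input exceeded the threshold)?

5 dBV

That's 1 dB above the -10 dBV threshold.
Input overshoot = R × output overshoot = 15 dB → input = -10 + 15 = 5 dBV.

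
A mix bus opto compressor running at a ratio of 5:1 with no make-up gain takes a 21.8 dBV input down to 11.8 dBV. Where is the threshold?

Let T be the threshold. Output overshoot = (input overshoot)/R, so 11.8 − T = (21.8 − T)/5.
5·(11.8 − T) = 21.8 − T → 4·T = 59 − 21.8 = 37.2.
T = 37.2/4 = 9.3 dBV.

9.3 dBV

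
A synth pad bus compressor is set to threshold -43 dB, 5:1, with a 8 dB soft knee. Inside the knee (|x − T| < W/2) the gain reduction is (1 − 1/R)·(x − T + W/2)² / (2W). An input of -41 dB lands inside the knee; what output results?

x − T + W/2 = -41 − (-43) + 4 = 6.
GR = (1 − 1/5) × 6² / 16 = 0.8 × 36 / 16 = 1.8 dB.
Output = -41 − 1.8 = -42.8 dB.

-42.8 dB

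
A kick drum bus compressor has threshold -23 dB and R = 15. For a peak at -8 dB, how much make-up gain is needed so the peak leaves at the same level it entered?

Without make-up, output = threshold + overshoot/15 = -23 + 1 = -22 dB.
Gap to target: 14 dB.

14 dB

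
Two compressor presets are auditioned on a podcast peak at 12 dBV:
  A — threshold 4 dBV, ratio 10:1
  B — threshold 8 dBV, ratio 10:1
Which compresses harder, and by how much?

A, by 3.6 dB

A: GR = 8 − 8/10 = 7.2 dB.
B: GR = 4 − 4/10 = 3.6 dB.
A reduces 3.6 dB more.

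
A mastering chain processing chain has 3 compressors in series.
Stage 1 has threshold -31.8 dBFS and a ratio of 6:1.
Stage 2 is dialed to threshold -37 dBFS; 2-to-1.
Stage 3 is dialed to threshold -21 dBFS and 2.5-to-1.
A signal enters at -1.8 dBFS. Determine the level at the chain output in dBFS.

Stage 1: 30 dB above -31.8 dBFS, reduced 6:1 to 5 dB above → -26.8 dBFS.
Stage 2: -26.8 dBFS is 10.2 dB over -37 dBFS; at 2:1 that becomes 5.1 dB over, giving -31.9 dBFS.
Stage 3: below threshold (-31.9 ≤ -21); passes unchanged; output -31.9 dBFS.

-31.9 dBFS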